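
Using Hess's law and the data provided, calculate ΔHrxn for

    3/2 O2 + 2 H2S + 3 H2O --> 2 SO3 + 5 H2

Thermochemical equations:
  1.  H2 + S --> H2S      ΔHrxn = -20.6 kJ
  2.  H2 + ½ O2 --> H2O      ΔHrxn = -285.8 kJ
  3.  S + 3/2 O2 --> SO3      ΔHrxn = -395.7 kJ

eq. 1 reversed and × 2 (H2S must end up as a reactant; ×2 to match 2 H2S in the target): (-2)·(-20.6) = +41.2 kJ
eq. 2 reversed and × 3 (H2O must end up as a reactant; scale by 3 for the 3 H2O): (-3)·(-285.8) = +857.4 kJ
eq. 3 × 2 (scale by 2 for the 2 SO3): (2)·(-395.7) = -791.4 kJ
Since enthalpy is a state function, ΔHrxn = (-2)·(-20.6) + (-3)·(-285.8) + (2)·(-395.7) = 107.2 kJ

ΔHrxn = 107.2 kJ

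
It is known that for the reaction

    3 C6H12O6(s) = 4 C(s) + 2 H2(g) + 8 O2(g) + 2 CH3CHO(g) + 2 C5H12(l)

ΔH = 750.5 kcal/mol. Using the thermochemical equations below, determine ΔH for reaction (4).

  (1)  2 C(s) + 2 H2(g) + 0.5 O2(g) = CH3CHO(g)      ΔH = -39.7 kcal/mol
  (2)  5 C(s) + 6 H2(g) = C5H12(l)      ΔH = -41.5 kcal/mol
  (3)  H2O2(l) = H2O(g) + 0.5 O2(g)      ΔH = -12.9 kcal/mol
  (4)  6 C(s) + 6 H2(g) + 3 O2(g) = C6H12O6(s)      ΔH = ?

(1) × 2: (2)·(-39.7) = -79.4 kcal/mol
(2) × 2: (2)·(-41.5) = -83.0 kcal/mol
(3): not needed.
(4) reversed and × 3: contributes −3·x
+750.5 = (-79.4) + (-83.0) − 3·x
x = (+750.5 − (-162.4)) / (-3) = -304.3 kcal/mol

ΔH = -304.3 kcal/mol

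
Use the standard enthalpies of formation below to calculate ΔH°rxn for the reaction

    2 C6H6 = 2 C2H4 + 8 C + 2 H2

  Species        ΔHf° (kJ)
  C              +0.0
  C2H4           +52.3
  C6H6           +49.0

Products: 2·(+52.3) + 8·(+0.0) + 2·(+0.0) = +104.6
Reactants: 2·(+49.0) = +98.0
ΔH°rxn = (+104.6) − (+98.0) = 6.6 kJ

ΔH°rxn = 6.6 kJ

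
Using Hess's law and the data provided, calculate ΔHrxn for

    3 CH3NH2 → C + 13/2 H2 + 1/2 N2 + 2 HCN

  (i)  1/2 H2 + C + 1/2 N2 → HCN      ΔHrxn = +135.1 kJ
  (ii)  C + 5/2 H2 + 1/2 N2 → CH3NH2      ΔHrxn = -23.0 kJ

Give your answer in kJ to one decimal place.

ΔHrxn = 339.2 kJ

(i) × 2 (×2 to match 2 HCN in the target): (2)·(+135.1) = +270.2 kJ
(ii) reversed and × 3 (CH3NH2 must end up as a reactant; ×3 to match 3 CH3NH2 in the target): (-3)·(-23.0) = +69.0 kJ
ΔHrxn = (+270.2) + (+69.0) = 339.2 kJ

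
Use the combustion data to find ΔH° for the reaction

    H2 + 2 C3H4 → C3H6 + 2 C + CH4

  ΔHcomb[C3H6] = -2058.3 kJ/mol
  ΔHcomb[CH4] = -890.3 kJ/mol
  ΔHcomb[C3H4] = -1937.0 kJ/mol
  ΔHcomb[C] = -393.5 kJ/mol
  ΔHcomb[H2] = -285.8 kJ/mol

ΔH° = -424.2 kJ/mol

With combustion enthalpies, reactants minus products:
= [1·(-285.8) + 2·(-1937.0)] − [1·(-2058.3) + 2·(-393.5) + 1·(-890.3)]
= -424.2 kJ/mol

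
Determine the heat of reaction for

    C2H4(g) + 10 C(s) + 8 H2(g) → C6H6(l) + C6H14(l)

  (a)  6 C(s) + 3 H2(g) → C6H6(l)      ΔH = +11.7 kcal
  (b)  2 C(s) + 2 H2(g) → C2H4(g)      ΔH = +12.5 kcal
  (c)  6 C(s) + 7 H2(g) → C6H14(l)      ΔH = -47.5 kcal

(a) as written (C6H6(l) already on the product side): +11.7 kcal
(b) reversed (C2H4(g) must end up as a reactant): -12.5 kcal
(c) as written (C6H14(l) already on the product side): -47.5 kcal
ΔH = (1)·(+11.7) + (-1)·(+12.5) + (1)·(-47.5) = -48.3 kcal

ΔH = -48.3 kcal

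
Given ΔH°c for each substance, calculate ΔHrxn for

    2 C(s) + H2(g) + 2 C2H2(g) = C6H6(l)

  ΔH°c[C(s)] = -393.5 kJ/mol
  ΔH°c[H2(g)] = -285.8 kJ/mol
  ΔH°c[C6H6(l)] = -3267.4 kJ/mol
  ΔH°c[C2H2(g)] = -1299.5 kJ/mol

With combustion enthalpies, reactants minus products:
= [2·(-393.5) + 1·(-285.8) + 2·(-1299.5)] − [1·(-3267.4)]
= -404.4 kJ/mol

ΔHrxn = -404.4 kJ/mol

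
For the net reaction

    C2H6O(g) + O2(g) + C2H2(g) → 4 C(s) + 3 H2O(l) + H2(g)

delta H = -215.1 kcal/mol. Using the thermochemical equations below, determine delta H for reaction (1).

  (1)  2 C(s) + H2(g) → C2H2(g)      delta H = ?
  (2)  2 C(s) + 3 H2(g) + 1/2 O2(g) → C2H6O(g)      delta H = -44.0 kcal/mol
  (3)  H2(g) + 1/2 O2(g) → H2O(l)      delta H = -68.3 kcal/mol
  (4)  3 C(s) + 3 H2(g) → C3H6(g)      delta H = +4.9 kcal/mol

(1) reversed: contributes −x
(2) reversed: +44.0 kcal/mol
(3) × 3: (3)·(-68.3) = -204.9 kcal/mol
(4): not needed.
-215.1 = (+44.0) + (-204.9) − x
x = (-215.1 − (-160.9)) / (-1) = 54.2 kcal/mol

delta H = 54.2 kcal/mol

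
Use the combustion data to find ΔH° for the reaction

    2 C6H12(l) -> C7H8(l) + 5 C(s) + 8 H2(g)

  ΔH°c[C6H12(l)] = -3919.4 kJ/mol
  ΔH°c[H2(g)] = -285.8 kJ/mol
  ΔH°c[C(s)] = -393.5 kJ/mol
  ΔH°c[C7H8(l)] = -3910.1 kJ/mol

With combustion enthalpies, reactants minus products:
= [2·(-3919.4)] − [1·(-3910.1) + 5·(-393.5) + 8·(-285.8)]
= 325.2 kJ/mol

ΔH° = 325.2 kJ/mol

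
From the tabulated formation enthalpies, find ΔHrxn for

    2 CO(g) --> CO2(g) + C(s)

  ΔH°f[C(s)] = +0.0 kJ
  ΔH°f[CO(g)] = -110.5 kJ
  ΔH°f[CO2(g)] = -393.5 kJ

Products: 1·(-393.5) + 1·(+0.0) = -393.5
Reactants: 2·(-110.5) = -221.0
ΔHrxn = (-393.5) − (-221.0) = -172.5 kJ

ΔHrxn = -172.5 kJ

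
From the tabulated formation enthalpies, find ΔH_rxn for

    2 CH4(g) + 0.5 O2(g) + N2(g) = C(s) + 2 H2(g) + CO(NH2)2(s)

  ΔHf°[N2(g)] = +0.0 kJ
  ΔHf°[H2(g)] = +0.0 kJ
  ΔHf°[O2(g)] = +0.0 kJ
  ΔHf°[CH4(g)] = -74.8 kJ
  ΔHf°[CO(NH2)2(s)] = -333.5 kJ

ΔH_rxn = -183.9 kJ

Products: 1·(+0.0) + 2·(+0.0) + 1·(-333.5) = -333.5
Reactants: 2·(-74.8) + 1/2·(+0.0) + 1·(+0.0) = -149.6
ΔH_rxn = (-333.5) − (-149.6) = -183.9 kJ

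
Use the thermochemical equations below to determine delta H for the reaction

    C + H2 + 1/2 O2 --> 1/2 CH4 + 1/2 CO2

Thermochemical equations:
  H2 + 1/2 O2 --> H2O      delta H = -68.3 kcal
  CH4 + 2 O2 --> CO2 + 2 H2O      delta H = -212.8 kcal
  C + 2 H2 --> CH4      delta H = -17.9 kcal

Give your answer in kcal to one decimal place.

delta H = -56.0 kcal

equation 1 reversed: +68.3 kcal
equation 2 × 1/2: (1/2)·(-212.8) = -106.4 kcal
equation 3 as written: -17.9 kcal
delta H = (+68.3) + (-106.4) + (-17.9) = -56.0 kcal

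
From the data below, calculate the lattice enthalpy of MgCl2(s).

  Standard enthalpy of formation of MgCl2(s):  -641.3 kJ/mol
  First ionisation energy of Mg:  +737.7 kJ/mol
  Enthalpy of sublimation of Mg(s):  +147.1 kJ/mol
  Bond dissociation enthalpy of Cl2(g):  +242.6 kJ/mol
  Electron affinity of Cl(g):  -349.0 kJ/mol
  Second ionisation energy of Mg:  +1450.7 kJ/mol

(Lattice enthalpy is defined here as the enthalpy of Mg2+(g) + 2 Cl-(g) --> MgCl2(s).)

ΔHf° = 1·ΔHsub + 1·(ΣIE) + 1·D(Cl2) + 2·EA + U
-641.3 = 1·(+147.1) + 1·(+2188.4) + 1·(+242.6) + 2·(-349.0) + U
U = -641.3 − (+1880.1) = -2521.4 kJ/mol

U = -2521.4 kJ/mol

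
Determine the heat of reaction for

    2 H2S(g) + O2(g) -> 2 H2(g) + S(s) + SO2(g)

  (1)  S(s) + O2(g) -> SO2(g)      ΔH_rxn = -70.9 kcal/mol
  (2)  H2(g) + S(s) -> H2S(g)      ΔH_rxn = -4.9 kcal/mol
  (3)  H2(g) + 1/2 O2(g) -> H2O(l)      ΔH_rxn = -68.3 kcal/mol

ΔH_rxn = -61.1 kcal/mol

(1) as written: -70.9 kcal/mol
(2) reversed and × 2: (-2)·(-4.9) = +9.8 kcal/mol
(3): not needed.
Combining the equations, ΔH_rxn = (-70.9) + (+9.8) = -61.1 kcal/mol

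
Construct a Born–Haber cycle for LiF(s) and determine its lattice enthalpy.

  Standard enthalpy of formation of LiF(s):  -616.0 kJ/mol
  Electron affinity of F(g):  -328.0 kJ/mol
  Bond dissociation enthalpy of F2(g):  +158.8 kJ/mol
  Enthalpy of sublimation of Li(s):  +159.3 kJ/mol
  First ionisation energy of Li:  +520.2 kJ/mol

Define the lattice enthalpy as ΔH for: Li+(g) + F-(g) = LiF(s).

ΔHf° = 1·ΔHsub + 1·(ΣIE) + 1/2·D(F2) + 1·EA + U
-616.0 = 1·(+159.3) + 1·(+520.2) + 1/2·(+158.8) + 1·(-328.0) + U
U = -616.0 − (+430.9) = -1046.9 kJ/mol

U = -1046.9 kJ/mol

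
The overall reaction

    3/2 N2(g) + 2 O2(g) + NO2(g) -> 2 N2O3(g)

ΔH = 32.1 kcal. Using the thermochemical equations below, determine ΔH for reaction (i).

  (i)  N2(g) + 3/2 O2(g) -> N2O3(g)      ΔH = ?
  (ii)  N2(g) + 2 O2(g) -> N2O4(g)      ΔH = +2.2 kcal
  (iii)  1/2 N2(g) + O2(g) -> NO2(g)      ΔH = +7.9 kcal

ΔH = 20.0 kcal

(i) × 2: contributes 2·x
(ii): not needed.
(iii) reversed: -7.9 kcal
+32.1 = (-7.9) + 2·x
x = (+32.1 − (-7.9)) / (2) = 20.0 kcal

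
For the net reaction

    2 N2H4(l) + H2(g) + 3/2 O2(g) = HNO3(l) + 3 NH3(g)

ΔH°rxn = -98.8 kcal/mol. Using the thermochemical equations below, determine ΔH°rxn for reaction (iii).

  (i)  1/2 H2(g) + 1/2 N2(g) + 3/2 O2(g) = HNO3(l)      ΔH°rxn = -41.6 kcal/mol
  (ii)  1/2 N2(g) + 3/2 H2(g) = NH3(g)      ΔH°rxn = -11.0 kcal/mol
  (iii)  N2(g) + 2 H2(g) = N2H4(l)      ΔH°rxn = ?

ΔH°rxn = 12.1 kcal/mol

(i) as written: -41.6 kcal/mol
(ii) × 3: (3)·(-11.0) = -33.0 kcal/mol
(iii) reversed and × 2: contributes −2·x
-98.8 = (-41.6) + (-33.0) − 2·x
x = (-98.8 − (-74.6)) / (-2) = 12.1 kcal/mol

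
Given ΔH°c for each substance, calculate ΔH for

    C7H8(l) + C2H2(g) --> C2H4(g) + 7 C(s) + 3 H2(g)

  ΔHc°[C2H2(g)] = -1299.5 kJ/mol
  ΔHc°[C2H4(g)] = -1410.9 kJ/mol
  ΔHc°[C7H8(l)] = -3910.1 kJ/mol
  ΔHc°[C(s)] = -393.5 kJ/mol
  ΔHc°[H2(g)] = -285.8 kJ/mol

Using ΔH = Σ nΔHc°(reactants) − Σ nΔHc°(products):
= [1·(-3910.1) + 1·(-1299.5)] − [1·(-1410.9) + 7·(-393.5) + 3·(-285.8)]
= -186.8 kJ/mol

ΔH = -186.8 kJ/mol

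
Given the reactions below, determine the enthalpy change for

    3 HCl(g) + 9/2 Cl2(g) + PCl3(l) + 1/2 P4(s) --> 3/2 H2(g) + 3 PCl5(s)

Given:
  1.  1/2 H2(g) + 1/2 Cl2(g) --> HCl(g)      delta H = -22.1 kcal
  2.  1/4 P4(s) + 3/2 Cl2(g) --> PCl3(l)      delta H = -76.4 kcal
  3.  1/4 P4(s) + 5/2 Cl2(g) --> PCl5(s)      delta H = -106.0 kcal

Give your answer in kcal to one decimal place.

delta H = -175.3 kcal

eq. 1 reversed and × 3 (reverse to put HCl(g) on the reactant side; ×3 to match 3 HCl(g) in the target): (-3)·(-22.1) = +66.3 kcal
eq. 2 reversed (PCl3(l) must end up as a reactant): +76.4 kcal
eq. 3 × 3 (scale by 3 for the 3 PCl5(s)): (3)·(-106.0) = -318.0 kcal
Summing the manipulated equations, delta H = (-3)·(-22.1) + (-1)·(-76.4) + (3)·(-106.0) = -175.3 kcal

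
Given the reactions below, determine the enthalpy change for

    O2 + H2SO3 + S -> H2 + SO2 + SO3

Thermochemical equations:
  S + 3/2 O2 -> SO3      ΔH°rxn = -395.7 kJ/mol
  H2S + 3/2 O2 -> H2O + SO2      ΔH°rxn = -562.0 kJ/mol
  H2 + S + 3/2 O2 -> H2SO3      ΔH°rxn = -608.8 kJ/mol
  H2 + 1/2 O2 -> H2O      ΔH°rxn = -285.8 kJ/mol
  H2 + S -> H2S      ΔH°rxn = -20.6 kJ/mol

ΔH°rxn = -83.7 kJ/mol

equation 1 as written: -395.7 kJ/mol
equation 2 as written: -562.0 kJ/mol
equation 3 reversed: +608.8 kJ/mol
equation 4 reversed: +285.8 kJ/mol
equation 5 as written: -20.6 kJ/mol
Combining the equations, ΔH°rxn = (-395.7) + (-562.0) + (+608.8) + (+285.8) + (-20.6) = -83.7 kJ/mol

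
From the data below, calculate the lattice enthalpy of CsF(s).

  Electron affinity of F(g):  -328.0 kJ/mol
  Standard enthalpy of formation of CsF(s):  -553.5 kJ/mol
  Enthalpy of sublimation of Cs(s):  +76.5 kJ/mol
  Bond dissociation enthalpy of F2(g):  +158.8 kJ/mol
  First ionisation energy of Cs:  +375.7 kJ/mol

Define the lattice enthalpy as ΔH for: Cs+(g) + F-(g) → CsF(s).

ΔHf° = 1·ΔHsub + 1·(ΣIE) + 1/2·D(F2) + 1·EA + U
-553.5 = 1·(+76.5) + 1·(+375.7) + 1/2·(+158.8) + 1·(-328.0) + U
U = -553.5 − (+203.6) = -757.1 kJ/mol

U = -757.1 kJ/mol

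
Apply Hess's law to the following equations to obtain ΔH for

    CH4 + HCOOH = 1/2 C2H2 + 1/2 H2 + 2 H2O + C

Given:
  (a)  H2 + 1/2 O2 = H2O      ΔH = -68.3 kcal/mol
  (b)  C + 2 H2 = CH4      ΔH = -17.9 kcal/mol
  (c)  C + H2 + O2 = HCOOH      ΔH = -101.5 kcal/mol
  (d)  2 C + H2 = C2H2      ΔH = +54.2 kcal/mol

ΔH = 9.9 kcal/mol

(a) × 2 (×2 to match 2 H2O in the target): (2)·(-68.3) = -136.6 kcal/mol
(b) reversed (CH4 must end up as a reactant): +17.9 kcal/mol
(c) reversed (reverse to put HCOOH on the reactant side): +101.5 kcal/mol
(d) × 1/2 (×1/2 to match 1/2 C2H2 in the target): (1/2)·(+54.2) = +27.1 kcal/mol
By Hess's law, ΔH = (-136.6) + (+17.9) + (+101.5) + (+27.1) = 9.9 kcal/mol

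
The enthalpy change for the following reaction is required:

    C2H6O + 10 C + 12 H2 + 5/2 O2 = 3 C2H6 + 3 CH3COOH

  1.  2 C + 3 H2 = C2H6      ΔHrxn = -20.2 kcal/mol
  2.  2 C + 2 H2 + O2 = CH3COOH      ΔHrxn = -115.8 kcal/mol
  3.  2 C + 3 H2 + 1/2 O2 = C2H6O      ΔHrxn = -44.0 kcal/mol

eq. 1 × 3: (3)·(-20.2) = -60.6 kcal/mol
eq. 2 × 3: (3)·(-115.8) = -347.4 kcal/mol
eq. 3 reversed: +44.0 kcal/mol
Combining the equations, ΔHrxn = (-60.6) + (-347.4) + (+44.0) = -364.0 kcal/mol

ΔHrxn = -364.0 kcal/mol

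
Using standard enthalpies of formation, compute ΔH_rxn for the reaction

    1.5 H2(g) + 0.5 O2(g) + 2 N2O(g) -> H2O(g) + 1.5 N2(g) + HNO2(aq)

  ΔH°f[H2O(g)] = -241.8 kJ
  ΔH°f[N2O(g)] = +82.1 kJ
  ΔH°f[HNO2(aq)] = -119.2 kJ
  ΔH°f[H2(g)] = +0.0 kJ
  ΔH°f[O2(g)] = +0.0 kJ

ΔH°rxn = Σ nΔHf°(products) − Σ nΔHf°(reactants).
Products: 1·(-241.8) + 3/2·(+0.0) + 1·(-119.2) = -361.0
Reactants: 3/2·(+0.0) + 1/2·(+0.0) + 2·(+82.1) = +164.2
ΔH_rxn = (-361.0) − (+164.2) = -525.2 kJ

ΔH_rxn = -525.2 kJ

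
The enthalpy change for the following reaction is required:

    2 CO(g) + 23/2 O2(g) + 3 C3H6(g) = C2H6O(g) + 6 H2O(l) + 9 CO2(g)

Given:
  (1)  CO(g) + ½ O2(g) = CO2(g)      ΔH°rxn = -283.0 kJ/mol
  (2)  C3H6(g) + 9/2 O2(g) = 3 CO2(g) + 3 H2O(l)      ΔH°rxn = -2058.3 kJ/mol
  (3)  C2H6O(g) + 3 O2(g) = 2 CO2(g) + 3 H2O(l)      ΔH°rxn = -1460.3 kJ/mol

(1) × 2: (2)·(-283.0) = -566.0 kJ/mol
(2) × 3: (3)·(-2058.3) = -6174.9 kJ/mol
(3) reversed: +1460.3 kJ/mol
Combining the equations, ΔH°rxn = (2)·(-283.0) + (3)·(-2058.3) + (-1)·(-1460.3) = -5280.6 kJ/mol

ΔH°rxn = -5280.6 kJ/mol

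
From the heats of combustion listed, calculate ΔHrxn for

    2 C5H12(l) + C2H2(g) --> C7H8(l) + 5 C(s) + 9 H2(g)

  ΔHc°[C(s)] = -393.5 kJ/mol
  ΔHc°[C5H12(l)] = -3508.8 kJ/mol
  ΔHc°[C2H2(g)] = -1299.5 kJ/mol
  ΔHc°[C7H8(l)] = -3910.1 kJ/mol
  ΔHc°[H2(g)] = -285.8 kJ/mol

Using ΔH = Σ nΔHc°(reactants) − Σ nΔHc°(products):
= [2·(-3508.8) + 1·(-1299.5)] − [1·(-3910.1) + 5·(-393.5) + 9·(-285.8)]
= 132.7 kJ/mol

ΔHrxn = 132.7 kJ/mol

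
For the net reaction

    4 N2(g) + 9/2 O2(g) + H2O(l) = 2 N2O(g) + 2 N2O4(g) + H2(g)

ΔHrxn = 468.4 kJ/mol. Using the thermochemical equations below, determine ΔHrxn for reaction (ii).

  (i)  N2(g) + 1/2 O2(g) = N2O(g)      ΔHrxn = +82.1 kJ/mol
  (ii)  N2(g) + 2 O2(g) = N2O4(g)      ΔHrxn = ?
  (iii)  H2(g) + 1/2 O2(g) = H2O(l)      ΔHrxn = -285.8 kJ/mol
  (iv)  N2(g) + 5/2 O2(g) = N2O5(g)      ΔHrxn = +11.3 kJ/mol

(i) × 2: (2)·(+82.1) = +164.2 kJ/mol
(ii) × 2: contributes 2·x
(iii) reversed: +285.8 kJ/mol
(iv): not needed.
+468.4 = (+164.2) + (+285.8) + 2·x
x = (+468.4 − (+450.0)) / (2) = 9.2 kJ/mol

ΔHrxn = 9.2 kJ/mol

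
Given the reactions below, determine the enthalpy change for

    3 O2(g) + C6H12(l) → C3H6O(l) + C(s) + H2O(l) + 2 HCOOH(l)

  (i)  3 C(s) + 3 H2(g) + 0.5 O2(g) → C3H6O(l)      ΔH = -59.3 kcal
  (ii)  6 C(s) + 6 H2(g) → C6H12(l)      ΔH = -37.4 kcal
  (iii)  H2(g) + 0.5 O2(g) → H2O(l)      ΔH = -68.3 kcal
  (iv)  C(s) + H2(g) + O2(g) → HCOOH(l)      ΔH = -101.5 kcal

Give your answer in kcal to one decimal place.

ΔH = -293.2 kcal

(i) as written: -59.3 kcal
(ii) reversed: +37.4 kcal
(iii) as written: -68.3 kcal
(iv) × 2: (2)·(-101.5) = -203.0 kcal
Combining the equations, ΔH = (1)·(-59.3) + (-1)·(-37.4) + (1)·(-68.3) + (2)·(-101.5) = -293.2 kcal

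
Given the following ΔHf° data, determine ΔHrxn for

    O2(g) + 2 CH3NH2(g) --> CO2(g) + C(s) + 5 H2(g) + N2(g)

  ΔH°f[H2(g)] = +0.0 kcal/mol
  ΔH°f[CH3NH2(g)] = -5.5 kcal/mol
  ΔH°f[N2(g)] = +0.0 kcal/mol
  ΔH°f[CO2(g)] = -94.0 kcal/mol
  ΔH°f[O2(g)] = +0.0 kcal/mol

ΔHrxn = -83.0 kcal/mol

Products: 1·(-94.0) + 1·(+0.0) + 5·(+0.0) + 1·(+0.0) = -94.0
Reactants: 1·(+0.0) + 2·(-5.5) = -11.0
ΔHrxn = (-94.0) − (-11.0) = -83.0 kcal/mol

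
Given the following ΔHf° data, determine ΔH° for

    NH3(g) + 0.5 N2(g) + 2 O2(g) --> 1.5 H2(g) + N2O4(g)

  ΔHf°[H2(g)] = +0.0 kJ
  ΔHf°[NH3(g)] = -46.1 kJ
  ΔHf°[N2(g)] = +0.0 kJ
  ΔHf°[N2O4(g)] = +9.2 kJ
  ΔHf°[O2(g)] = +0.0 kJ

ΔH° = 55.3 kJ

ΔH°rxn = Σ nΔHf°(products) − Σ nΔHf°(reactants).
Products: 3/2·(+0.0) + 1·(+9.2) = +9.2
Reactants: 1·(-46.1) + 1/2·(+0.0) + 2·(+0.0) = -46.1
ΔH° = (+9.2) − (-46.1) = 55.3 kJ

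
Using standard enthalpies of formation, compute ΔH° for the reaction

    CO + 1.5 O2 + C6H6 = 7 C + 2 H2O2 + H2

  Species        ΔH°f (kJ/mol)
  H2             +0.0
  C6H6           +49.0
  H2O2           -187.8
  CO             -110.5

ΔH° = -314.1 kJ/mol

ΔH°rxn = Σ nΔHf°(products) − Σ nΔHf°(reactants).
Products: 7·(+0.0) + 2·(-187.8) + 1·(+0.0) = -375.6
Reactants: 1·(-110.5) + 3/2·(+0.0) + 1·(+49.0) = -61.5
ΔH° = (-375.6) − (-61.5) = -314.1 kJ/mol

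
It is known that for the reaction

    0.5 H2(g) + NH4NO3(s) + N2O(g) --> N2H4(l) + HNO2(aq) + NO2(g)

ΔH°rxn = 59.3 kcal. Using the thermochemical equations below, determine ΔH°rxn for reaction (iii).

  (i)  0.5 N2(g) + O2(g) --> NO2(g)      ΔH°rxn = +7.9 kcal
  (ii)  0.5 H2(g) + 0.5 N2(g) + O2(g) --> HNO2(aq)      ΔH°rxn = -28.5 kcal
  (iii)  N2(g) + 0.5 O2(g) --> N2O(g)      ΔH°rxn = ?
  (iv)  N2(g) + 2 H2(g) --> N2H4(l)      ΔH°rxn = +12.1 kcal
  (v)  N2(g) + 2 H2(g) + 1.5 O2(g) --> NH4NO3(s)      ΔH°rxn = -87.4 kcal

(i) as written (NO2(g) already on the product side): +7.9 kcal
(ii) as written (HNO2(aq) already on the product side): -28.5 kcal
(iii) reversed (N2O(g) must end up as a reactant): contributes −x
(iv) as written (N2H4(l) already on the product side): +12.1 kcal
(v) reversed (reverse to put NH4NO3(s) on the reactant side): +87.4 kcal
+59.3 = (+7.9) + (-28.5) + (+12.1) + (+87.4) − x
x = (+59.3 − (+78.9)) / (-1) = 19.6 kcal

ΔH°rxn = 19.6 kcal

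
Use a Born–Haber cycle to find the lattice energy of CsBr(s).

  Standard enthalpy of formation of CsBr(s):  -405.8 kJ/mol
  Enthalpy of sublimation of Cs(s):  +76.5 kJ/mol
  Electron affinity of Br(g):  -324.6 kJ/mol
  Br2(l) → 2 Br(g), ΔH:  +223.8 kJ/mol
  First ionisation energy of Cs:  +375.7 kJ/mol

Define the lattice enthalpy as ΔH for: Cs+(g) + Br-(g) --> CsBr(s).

ΔHf° = 1·ΔHsub + 1·(ΣIE) + 1/2·D(Br2) + 1·EA + U
-405.8 = 1·(+76.5) + 1·(+375.7) + 1/2·(+223.8) + 1·(-324.6) + U
U = -405.8 − (+239.5) = -645.3 kJ/mol

U = -645.3 kJ/mol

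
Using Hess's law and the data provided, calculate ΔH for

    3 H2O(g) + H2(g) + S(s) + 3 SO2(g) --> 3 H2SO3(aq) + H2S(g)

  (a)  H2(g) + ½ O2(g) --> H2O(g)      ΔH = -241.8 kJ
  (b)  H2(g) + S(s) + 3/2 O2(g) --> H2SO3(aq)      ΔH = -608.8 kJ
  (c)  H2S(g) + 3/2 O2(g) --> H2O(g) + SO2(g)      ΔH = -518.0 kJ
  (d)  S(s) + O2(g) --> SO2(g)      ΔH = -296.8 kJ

ΔH = -231.2 kJ

(a) reversed and × 2: (-2)·(-241.8) = +483.6 kJ
(b) × 3: (3)·(-608.8) = -1826.4 kJ
(c) reversed: +518.0 kJ
(d) reversed and × 2: (-2)·(-296.8) = +593.6 kJ
ΔH = (-2)·(-241.8) + (3)·(-608.8) + (-1)·(-518.0) + (-2)·(-296.8) = -231.2 kJ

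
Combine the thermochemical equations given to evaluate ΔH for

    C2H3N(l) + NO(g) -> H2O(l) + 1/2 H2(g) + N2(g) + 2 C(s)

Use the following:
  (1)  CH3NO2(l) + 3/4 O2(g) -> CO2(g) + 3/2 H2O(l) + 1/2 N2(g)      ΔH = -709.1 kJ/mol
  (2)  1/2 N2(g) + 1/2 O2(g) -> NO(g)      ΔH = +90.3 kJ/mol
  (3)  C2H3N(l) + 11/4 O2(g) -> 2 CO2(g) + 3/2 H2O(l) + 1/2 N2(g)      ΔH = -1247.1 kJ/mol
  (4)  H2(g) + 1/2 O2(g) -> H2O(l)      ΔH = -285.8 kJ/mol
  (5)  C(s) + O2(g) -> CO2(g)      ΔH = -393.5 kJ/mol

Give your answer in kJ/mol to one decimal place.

ΔH = -407.5 kJ/mol

(1): not needed.
(2) reversed: -90.3 kJ/mol
(3) as written: -1247.1 kJ/mol
(4) reversed and × 1/2: (-1/2)·(-285.8) = +142.9 kJ/mol
(5) reversed and × 2: (-2)·(-393.5) = +787.0 kJ/mol
Since enthalpy is a state function, ΔH = (-90.3) + (-1247.1) + (+142.9) + (+787.0) = -407.5 kJ/mol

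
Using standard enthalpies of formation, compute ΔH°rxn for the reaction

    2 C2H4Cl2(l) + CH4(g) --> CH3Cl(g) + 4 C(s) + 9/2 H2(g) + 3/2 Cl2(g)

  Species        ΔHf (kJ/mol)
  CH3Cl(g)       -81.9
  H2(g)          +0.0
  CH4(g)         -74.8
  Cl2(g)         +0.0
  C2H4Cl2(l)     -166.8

Products: 1·(-81.9) + 4·(+0.0) + 9/2·(+0.0) + 3/2·(+0.0) = -81.9
Reactants: 2·(-166.8) + 1·(-74.8) = -408.4
ΔH°rxn = (-81.9) − (-408.4) = 326.5 kJ/mol

ΔH°rxn = 326.5 kJ/mol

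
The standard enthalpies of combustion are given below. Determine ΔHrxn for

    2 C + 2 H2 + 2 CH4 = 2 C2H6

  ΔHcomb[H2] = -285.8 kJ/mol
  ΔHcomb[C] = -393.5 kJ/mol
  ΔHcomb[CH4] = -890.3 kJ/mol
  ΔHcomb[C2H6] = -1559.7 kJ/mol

Using ΔH = Σ nΔHc°(reactants) − Σ nΔHc°(products):
= [2·(-393.5) + 2·(-285.8) + 2·(-890.3)] − [2·(-1559.7)]
= -19.8 kJ/mol

ΔHrxn = -19.8 kJ/mol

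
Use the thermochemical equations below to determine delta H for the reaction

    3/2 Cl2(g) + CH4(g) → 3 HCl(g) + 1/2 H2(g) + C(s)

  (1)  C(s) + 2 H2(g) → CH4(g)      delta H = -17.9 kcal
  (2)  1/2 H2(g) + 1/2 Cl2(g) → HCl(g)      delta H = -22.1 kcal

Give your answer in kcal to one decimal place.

delta H = -48.4 kcal

(1) reversed: +17.9 kcal
(2) × 3: (3)·(-22.1) = -66.3 kcal
Since enthalpy is a state function, delta H = (-1)·(-17.9) + (3)·(-22.1) = -48.4 kcal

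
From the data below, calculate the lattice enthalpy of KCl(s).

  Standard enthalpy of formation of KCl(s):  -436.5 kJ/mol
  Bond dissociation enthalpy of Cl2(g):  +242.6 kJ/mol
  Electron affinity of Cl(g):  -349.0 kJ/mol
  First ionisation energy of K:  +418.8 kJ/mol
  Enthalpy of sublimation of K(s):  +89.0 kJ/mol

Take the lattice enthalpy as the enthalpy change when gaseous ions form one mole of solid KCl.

U = -716.6 kJ/mol

ΔHf° = 1·ΔHsub + 1·(ΣIE) + 1/2·D(Cl2) + 1·EA + U
-436.5 = 1·(+89.0) + 1·(+418.8) + 1/2·(+242.6) + 1·(-349.0) + U
U = -436.5 − (+280.1) = -716.6 kJ/mol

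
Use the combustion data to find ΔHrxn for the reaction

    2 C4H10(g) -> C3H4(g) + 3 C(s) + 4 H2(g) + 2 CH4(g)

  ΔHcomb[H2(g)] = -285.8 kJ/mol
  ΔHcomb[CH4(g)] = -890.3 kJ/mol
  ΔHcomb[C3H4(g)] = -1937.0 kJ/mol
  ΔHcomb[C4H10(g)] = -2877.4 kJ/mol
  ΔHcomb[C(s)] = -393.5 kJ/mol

With combustion enthalpies, reactants minus products:
= [2·(-2877.4)] − [1·(-1937.0) + 3·(-393.5) + 4·(-285.8) + 2·(-890.3)]
= 286.5 kJ/mol

ΔHrxn = 286.5 kJ/mol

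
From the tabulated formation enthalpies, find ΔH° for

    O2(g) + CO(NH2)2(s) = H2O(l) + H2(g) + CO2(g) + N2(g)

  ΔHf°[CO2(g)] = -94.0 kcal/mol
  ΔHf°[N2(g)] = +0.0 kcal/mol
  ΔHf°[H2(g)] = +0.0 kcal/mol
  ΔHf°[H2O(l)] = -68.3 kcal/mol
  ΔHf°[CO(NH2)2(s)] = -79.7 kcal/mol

Products: 1·(-68.3) + 1·(+0.0) + 1·(-94.0) + 1·(+0.0) = -162.3
Reactants: 1·(+0.0) + 1·(-79.7) = -79.7
ΔH° = (-162.3) − (-79.7) = -82.6 kcal/mol

ΔH° = -82.6 kcal/mol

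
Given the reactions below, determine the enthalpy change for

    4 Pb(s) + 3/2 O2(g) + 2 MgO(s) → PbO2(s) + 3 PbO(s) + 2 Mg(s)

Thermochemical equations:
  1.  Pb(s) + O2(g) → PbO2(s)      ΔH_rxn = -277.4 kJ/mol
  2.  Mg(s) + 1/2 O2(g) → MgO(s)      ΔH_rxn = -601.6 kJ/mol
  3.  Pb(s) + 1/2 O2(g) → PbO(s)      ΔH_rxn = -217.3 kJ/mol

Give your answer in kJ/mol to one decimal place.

ΔH_rxn = 273.9 kJ/mol

eq. 1 as written (PbO2(s) already on the product side): -277.4 kJ/mol
eq. 2 reversed and × 2 (MgO(s) must end up as a reactant; ×2 to match 2 MgO(s) in the target): (-2)·(-601.6) = +1203.2 kJ/mol
eq. 3 × 3 (scale by 3 for the 3 PbO(s)): (3)·(-217.3) = -651.9 kJ/mol
ΔH_rxn = (-277.4) + (+1203.2) + (-651.9) = 273.9 kJ/mol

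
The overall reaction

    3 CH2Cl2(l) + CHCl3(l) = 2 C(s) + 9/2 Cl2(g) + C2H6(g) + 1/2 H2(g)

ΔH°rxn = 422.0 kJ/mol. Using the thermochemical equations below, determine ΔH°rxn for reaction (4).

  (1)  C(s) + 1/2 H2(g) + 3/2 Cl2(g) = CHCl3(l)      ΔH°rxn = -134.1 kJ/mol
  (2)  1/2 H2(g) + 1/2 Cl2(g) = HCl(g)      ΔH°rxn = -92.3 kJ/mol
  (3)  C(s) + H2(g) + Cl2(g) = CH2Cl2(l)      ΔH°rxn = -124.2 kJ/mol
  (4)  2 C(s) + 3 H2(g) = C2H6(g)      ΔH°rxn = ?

(1) reversed: +134.1 kJ/mol
(2): not needed.
(3) reversed and × 3: (-3)·(-124.2) = +372.6 kJ/mol
(4) as written: contributes x
+422.0 = (+134.1) + (+372.6) + x
x = (+422.0 − (+506.7)) / (1) = -84.7 kJ/mol

ΔH°rxn = -84.7 kJ/mol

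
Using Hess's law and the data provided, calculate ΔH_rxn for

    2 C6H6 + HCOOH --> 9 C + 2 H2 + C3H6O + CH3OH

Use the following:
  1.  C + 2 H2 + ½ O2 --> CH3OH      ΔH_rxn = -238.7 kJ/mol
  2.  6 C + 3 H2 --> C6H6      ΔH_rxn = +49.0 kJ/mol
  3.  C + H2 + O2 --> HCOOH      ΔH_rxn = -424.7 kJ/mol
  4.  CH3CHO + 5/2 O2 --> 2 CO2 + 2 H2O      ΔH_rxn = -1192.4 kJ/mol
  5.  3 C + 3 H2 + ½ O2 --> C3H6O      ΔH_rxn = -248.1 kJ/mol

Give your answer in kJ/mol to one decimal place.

ΔH_rxn = -160.1 kJ/mol

eq. 1 as written (CH3OH already on the product side): -238.7 kJ/mol
eq. 2 reversed and × 2 (reverse to put C6H6 on the reactant side; ×2 to match 2 C6H6 in the target): (-2)·(+49.0) = -98.0 kJ/mol
eq. 3 reversed (reverse to put HCOOH on the reactant side): +424.7 kJ/mol
eq. 4: not needed (H2O appears nowhere else).
eq. 5 as written (C3H6O already on the product side): -248.1 kJ/mol
By Hess's law, ΔH_rxn = (1)·(-238.7) + (-2)·(+49.0) + (-1)·(-424.7) + (1)·(-248.1) = -160.1 kJ/mol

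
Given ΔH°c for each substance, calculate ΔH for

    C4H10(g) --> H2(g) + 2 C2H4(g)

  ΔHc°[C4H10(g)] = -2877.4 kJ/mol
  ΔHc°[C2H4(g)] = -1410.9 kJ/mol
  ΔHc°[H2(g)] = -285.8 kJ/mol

ΔH = 230.2 kJ/mol

Using ΔH = Σ nΔHc°(reactants) − Σ nΔHc°(products):
= [1·(-2877.4)] − [1·(-285.8) + 2·(-1410.9)]
= 230.2 kJ/mol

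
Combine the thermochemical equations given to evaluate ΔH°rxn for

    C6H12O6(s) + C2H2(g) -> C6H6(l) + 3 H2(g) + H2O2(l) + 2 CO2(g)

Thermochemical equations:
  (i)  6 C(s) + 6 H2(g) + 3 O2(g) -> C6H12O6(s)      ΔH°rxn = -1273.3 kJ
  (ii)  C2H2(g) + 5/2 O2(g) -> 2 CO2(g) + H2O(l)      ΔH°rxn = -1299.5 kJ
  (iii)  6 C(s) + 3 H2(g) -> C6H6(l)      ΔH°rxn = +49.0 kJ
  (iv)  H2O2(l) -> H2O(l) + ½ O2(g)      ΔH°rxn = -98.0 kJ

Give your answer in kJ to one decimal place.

(i) reversed: +1273.3 kJ
(ii) as written: -1299.5 kJ
(iii) as written: +49.0 kJ
(iv) reversed: +98.0 kJ
Since enthalpy is a state function, ΔH°rxn = (-1)·(-1273.3) + (1)·(-1299.5) + (1)·(+49.0) + (-1)·(-98.0) = 120.8 kJ

ΔH°rxn = 120.8 kJ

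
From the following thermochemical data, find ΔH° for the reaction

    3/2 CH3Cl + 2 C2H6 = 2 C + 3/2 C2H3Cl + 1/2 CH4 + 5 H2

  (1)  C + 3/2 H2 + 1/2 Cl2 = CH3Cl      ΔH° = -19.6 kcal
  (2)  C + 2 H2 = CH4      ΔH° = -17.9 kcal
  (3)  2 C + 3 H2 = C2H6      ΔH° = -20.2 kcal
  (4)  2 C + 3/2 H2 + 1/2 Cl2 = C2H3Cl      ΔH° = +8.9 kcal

(1) reversed and × 3/2: (-3/2)·(-19.6) = +29.4 kcal
(2) × 1/2: (1/2)·(-17.9) = -8.95 kcal
(3) reversed and × 2: (-2)·(-20.2) = +40.4 kcal
(4) × 3/2: (3/2)·(+8.9) = +13.35 kcal
Combining the equations, ΔH° = (-3/2)·(-19.6) + (1/2)·(-17.9) + (-2)·(-20.2) + (3/2)·(+8.9) = 74.2 kcal

ΔH° = 74.2 kcal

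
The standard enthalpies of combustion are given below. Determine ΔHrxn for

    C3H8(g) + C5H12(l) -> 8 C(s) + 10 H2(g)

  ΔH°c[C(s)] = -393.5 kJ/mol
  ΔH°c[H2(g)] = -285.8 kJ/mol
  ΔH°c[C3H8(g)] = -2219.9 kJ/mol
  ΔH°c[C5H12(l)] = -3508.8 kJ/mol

Using ΔH = Σ nΔHc°(reactants) − Σ nΔHc°(products):
= [1·(-2219.9) + 1·(-3508.8)] − [8·(-393.5) + 10·(-285.8)]
= 277.3 kJ/mol

ΔHrxn = 277.3 kJ/mol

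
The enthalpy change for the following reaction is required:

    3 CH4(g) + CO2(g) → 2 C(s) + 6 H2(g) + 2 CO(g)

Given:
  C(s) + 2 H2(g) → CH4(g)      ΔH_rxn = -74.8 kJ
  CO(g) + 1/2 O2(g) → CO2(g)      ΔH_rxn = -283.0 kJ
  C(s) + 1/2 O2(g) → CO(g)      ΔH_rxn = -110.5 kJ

ΔH_rxn = 396.9 kJ

equation 1 reversed and × 3 (reverse to put CH4(g) on the reactant side; ×3 to match 3 CH4(g) in the target): (-3)·(-74.8) = +224.4 kJ
equation 2 reversed (reverse to put CO2(g) on the reactant side): +283.0 kJ
equation 3 as written: -110.5 kJ
ΔH_rxn = (-3)·(-74.8) + (-1)·(-283.0) + (1)·(-110.5) = 396.9 kJ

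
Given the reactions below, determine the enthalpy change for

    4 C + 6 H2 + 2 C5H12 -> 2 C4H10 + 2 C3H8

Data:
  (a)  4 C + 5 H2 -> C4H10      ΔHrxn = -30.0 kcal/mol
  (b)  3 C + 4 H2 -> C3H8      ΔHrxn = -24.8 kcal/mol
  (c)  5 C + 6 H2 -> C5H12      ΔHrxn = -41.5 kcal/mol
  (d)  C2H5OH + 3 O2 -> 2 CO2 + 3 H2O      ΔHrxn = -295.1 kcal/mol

(a) × 2: (2)·(-30.0) = -60.0 kcal/mol
(b) × 2: (2)·(-24.8) = -49.6 kcal/mol
(c) reversed and × 2: (-2)·(-41.5) = +83.0 kcal/mol
(d): not needed.
Combining the equations, ΔHrxn = (2)·(-30.0) + (2)·(-24.8) + (-2)·(-41.5) = -26.6 kcal/mol

ΔHrxn = -26.6 kcal/mol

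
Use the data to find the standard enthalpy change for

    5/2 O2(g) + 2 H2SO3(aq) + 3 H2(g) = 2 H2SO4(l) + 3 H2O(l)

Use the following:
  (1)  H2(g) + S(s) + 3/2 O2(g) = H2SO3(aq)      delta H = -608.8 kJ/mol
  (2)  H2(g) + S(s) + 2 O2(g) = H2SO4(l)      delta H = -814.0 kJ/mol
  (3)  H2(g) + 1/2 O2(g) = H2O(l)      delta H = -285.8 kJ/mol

delta H = -1267.8 kJ/mol

(1) reversed and × 2 (reverse to put H2SO3(aq) on the reactant side; scale by 2 for the 2 H2SO3(aq)): (-2)·(-608.8) = +1217.6 kJ/mol
(2) × 2 (×2 to match 2 H2SO4(l) in the target): (2)·(-814.0) = -1628.0 kJ/mol
(3) × 3 (×3 to match 3 H2O(l) in the target): (3)·(-285.8) = -857.4 kJ/mol
delta H = (+1217.6) + (-1628.0) + (-857.4) = -1267.8 kJ/mol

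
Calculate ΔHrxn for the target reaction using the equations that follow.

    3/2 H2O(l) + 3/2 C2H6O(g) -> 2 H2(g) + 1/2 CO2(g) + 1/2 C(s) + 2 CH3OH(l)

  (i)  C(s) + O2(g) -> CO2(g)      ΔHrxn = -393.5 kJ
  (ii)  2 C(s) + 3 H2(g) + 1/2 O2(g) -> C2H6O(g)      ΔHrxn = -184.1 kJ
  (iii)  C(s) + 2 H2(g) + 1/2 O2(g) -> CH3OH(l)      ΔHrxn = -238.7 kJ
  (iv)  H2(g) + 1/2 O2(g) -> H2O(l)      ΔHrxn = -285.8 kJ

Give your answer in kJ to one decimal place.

ΔHrxn = 30.7 kJ

(i) × 1/2: (1/2)·(-393.5) = -196.75 kJ
(ii) reversed and × 3/2: (-3/2)·(-184.1) = +276.15 kJ
(iii) × 2: (2)·(-238.7) = -477.4 kJ
(iv) reversed and × 3/2: (-3/2)·(-285.8) = +428.7 kJ
Summing the manipulated equations, ΔHrxn = (1/2)·(-393.5) + (-3/2)·(-184.1) + (2)·(-238.7) + (-3/2)·(-285.8) = 30.7 kJ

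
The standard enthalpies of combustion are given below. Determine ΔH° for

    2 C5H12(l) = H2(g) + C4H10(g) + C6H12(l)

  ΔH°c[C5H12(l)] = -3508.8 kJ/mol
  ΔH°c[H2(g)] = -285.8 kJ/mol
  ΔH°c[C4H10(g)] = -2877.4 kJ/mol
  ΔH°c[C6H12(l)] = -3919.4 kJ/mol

Using ΔH = Σ nΔHc°(reactants) − Σ nΔHc°(products):
= [2·(-3508.8)] − [1·(-285.8) + 1·(-2877.4) + 1·(-3919.4)]
= 65.0 kJ/mol

ΔH° = 65.0 kJ/mol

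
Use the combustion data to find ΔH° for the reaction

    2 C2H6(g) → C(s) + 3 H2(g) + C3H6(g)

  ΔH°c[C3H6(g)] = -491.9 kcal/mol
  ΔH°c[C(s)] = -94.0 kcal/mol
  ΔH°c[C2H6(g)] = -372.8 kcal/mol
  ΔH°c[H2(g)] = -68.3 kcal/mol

Using ΔH = Σ nΔHc°(reactants) − Σ nΔHc°(products):
= [2·(-372.8)] − [1·(-94.0) + 3·(-68.3) + 1·(-491.9)]
= 45.2 kcal/mol

ΔH° = 45.2 kcal/mol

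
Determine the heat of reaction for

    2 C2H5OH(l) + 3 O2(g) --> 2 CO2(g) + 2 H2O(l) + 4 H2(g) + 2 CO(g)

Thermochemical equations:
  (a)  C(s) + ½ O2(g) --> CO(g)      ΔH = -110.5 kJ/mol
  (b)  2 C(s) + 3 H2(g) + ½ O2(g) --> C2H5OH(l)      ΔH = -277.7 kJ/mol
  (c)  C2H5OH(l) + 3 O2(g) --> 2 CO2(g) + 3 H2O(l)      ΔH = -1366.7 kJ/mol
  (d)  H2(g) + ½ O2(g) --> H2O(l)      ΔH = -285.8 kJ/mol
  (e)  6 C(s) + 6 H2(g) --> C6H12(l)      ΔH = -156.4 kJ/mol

(a) × 2: (2)·(-110.5) = -221.0 kJ/mol
(b) reversed: +277.7 kJ/mol
(c) as written: -1366.7 kJ/mol
(d) reversed: +285.8 kJ/mol
(e): not needed.
By Hess's law, ΔH = (-221.0) + (+277.7) + (-1366.7) + (+285.8) = -1024.2 kJ/mol

ΔH = -1024.2 kJ/mol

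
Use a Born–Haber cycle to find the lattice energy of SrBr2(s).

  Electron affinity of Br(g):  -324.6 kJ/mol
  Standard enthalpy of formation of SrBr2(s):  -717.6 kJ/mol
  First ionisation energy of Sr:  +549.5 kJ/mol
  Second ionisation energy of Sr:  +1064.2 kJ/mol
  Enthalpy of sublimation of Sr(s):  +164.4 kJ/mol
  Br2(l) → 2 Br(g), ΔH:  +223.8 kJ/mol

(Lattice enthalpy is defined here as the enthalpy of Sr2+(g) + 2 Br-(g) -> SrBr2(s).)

ΔHf° = 1·ΔHsub + 1·(ΣIE) + 1·D(Br2) + 2·EA + U
-717.6 = 1·(+164.4) + 1·(+1613.7) + 1·(+223.8) + 2·(-324.6) + U
U = -717.6 − (+1352.7) = -2070.3 kJ/mol

U = -2070.3 kJ/mol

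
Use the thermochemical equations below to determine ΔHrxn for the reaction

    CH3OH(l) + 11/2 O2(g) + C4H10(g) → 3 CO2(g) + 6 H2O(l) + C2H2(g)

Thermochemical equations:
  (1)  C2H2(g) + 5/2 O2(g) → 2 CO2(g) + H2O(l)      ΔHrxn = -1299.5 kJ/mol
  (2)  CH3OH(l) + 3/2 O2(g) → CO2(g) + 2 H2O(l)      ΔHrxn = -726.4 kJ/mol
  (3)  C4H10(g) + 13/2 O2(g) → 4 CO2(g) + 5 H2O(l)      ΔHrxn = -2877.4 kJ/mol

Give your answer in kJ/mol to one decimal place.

(1) reversed (reverse to put C2H2(g) on the product side): +1299.5 kJ/mol
(2) as written (CH3OH(l) already on the reactant side): -726.4 kJ/mol
(3) as written (C4H10(g) already on the reactant side): -2877.4 kJ/mol
Summing the manipulated equations, ΔHrxn = (+1299.5) + (-726.4) + (-2877.4) = -2304.3 kJ/mol

ΔHrxn = -2304.3 kJ/mol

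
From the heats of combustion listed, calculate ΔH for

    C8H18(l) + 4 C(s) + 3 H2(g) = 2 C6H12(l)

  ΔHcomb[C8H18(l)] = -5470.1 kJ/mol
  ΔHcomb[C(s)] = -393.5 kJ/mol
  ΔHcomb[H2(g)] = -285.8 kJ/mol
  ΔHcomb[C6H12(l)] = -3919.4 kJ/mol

ΔH = -62.7 kJ/mol

Using ΔH = Σ nΔHc°(reactants) − Σ nΔHc°(products):
= [1·(-5470.1) + 4·(-393.5) + 3·(-285.8)] − [2·(-3919.4)]
= -62.7 kJ/mol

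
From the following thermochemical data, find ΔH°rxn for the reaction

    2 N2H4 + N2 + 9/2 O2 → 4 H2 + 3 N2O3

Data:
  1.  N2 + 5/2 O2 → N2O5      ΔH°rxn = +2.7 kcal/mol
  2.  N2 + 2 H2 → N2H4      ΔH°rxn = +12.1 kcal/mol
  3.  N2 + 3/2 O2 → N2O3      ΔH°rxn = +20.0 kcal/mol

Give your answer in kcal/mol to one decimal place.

eq. 1: not needed.
eq. 2 reversed and × 2: (-2)·(+12.1) = -24.2 kcal/mol
eq. 3 × 3: (3)·(+20.0) = +60.0 kcal/mol
ΔH°rxn = (-24.2) + (+60.0) = 35.8 kcal/mol

ΔH°rxn = 35.8 kcal/mol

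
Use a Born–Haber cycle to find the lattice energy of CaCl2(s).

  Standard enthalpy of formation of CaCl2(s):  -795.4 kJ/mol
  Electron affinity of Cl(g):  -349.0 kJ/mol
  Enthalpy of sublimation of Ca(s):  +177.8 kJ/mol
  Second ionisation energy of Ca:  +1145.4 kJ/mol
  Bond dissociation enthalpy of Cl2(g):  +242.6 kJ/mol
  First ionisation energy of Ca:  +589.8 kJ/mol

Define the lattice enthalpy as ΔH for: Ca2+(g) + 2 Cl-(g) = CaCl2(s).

ΔHf° = 1·ΔHsub + 1·(ΣIE) + 1·D(Cl2) + 2·EA + U
-795.4 = 1·(+177.8) + 1·(+1735.2) + 1·(+242.6) + 2·(-349.0) + U
U = -795.4 − (+1457.6) = -2253.0 kJ/mol

U = -2253.0 kJ/mol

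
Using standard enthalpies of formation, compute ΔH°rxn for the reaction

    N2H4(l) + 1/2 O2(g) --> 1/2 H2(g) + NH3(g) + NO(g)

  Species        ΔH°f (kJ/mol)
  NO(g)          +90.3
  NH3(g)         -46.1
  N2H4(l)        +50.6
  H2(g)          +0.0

ΔH°rxn = -6.4 kJ/mol

ΔH°rxn = Σ nΔHf°(products) − Σ nΔHf°(reactants).
Products: 1/2·(+0.0) + 1·(-46.1) + 1·(+90.3) = +44.2
Reactants: 1·(+50.6) + 1/2·(+0.0) = +50.6
ΔH°rxn = (+44.2) − (+50.6) = -6.4 kJ/mol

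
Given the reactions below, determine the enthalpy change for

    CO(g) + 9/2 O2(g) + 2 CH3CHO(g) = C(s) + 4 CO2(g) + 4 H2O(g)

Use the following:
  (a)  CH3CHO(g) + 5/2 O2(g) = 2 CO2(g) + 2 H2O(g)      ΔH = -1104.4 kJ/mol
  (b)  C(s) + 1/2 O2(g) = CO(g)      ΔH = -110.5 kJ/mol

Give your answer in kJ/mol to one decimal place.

(a) × 2: (2)·(-1104.4) = -2208.8 kJ/mol
(b) reversed: +110.5 kJ/mol
Since enthalpy is a state function, ΔH = (-2208.8) + (+110.5) = -2098.3 kJ/mol

ΔH = -2098.3 kJ/mol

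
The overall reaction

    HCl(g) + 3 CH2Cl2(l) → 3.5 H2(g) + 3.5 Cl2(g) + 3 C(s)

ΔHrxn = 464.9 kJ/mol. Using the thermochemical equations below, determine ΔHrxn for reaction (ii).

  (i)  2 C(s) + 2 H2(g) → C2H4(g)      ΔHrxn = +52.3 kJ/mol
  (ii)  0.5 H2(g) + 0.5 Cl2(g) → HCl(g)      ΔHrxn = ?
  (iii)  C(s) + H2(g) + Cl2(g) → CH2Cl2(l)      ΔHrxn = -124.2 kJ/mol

ΔHrxn = -92.3 kJ/mol

(i): not needed (C2H4(g) appears nowhere else).
(ii) reversed (HCl(g) must end up as a reactant): contributes −x
(iii) reversed and × 3 (reverse to put CH2Cl2(l) on the reactant side; ×3 to match 3 CH2Cl2(l) in the target): (-3)·(-124.2) = +372.6 kJ/mol
+464.9 = (+372.6) − x
x = (+464.9 − (+372.6)) / (-1) = -92.3 kJ/mol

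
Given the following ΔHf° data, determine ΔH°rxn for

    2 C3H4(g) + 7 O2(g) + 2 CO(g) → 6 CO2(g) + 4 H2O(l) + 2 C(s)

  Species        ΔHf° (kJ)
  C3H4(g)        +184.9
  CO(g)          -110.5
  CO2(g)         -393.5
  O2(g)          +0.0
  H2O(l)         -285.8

Products: 6·(-393.5) + 4·(-285.8) + 2·(+0.0) = -3504.2
Reactants: 2·(+184.9) + 7·(+0.0) + 2·(-110.5) = +148.8
ΔH°rxn = (-3504.2) − (+148.8) = -3653.0 kJ

ΔH°rxn = -3653.0 kJ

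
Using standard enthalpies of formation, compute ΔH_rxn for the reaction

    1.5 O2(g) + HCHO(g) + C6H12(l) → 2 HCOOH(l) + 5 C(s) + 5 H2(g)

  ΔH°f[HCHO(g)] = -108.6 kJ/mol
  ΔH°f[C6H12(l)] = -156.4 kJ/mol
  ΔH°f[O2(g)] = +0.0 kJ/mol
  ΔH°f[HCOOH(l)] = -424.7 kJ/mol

Products: 2·(-424.7) + 5·(+0.0) + 5·(+0.0) = -849.4
Reactants: 3/2·(+0.0) + 1·(-108.6) + 1·(-156.4) = -265.0
ΔH_rxn = (-849.4) − (-265.0) = -584.4 kJ/mol

ΔH_rxn = -584.4 kJ/mol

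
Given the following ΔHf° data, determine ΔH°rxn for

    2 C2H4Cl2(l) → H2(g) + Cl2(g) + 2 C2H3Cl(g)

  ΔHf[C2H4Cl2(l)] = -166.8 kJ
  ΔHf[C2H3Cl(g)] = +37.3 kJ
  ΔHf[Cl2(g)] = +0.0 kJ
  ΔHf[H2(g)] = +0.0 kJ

Products: 1·(+0.0) + 1·(+0.0) + 2·(+37.3) = +74.6
Reactants: 2·(-166.8) = -333.6
ΔH°rxn = (+74.6) − (-333.6) = 408.2 kJ

ΔH°rxn = 408.2 kJ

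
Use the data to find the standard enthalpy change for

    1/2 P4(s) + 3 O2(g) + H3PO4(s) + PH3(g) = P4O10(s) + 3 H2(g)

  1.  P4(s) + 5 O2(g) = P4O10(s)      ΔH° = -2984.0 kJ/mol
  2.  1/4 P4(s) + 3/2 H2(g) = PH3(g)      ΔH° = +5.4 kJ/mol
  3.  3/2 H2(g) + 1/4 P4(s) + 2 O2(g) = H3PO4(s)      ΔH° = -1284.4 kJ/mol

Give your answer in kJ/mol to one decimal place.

ΔH° = -1705.0 kJ/mol

eq. 1 as written (P4O10(s) already on the product side): -2984.0 kJ/mol
eq. 2 reversed (reverse to put PH3(g) on the reactant side): -5.4 kJ/mol
eq. 3 reversed (reverse to put H3PO4(s) on the reactant side): +1284.4 kJ/mol
Since enthalpy is a state function, ΔH° = (1)·(-2984.0) + (-1)·(+5.4) + (-1)·(-1284.4) = -1705.0 kJ/mol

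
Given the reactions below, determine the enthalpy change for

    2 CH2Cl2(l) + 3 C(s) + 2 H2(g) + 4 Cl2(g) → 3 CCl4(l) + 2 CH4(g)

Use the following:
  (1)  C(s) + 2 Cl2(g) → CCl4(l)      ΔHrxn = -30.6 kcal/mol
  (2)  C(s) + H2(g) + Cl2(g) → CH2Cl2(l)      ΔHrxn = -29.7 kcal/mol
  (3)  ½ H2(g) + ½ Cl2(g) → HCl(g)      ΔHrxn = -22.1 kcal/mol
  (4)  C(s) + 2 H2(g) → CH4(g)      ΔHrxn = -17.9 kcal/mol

ΔHrxn = -68.2 kcal/mol

(1) × 3: (3)·(-30.6) = -91.8 kcal/mol
(2) reversed and × 2: (-2)·(-29.7) = +59.4 kcal/mol
(3): not needed.
(4) × 2: (2)·(-17.9) = -35.8 kcal/mol
ΔHrxn = (-91.8) + (+59.4) + (-35.8) = -68.2 kcal/mol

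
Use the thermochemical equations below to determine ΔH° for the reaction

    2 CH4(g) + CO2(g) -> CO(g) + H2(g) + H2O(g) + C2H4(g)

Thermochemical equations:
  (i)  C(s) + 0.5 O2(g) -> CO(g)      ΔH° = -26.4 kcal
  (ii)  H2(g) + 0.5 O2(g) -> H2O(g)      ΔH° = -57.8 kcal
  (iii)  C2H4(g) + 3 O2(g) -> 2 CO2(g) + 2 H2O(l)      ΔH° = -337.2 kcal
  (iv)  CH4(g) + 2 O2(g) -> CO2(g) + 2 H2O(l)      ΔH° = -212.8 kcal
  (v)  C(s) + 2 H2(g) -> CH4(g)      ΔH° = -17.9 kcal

ΔH° = 58.1 kcal

(i) as written (CO(g) already on the product side): -26.4 kcal
(ii) as written (H2O(g) already on the product side): -57.8 kcal
(iii) reversed (C2H4(g) must end up as a product): +337.2 kcal
(iv) as written: -212.8 kcal
(v) reversed: +17.9 kcal
Summing the manipulated equations, ΔH° = (-26.4) + (-57.8) + (+337.2) + (-212.8) + (+17.9) = 58.1 kcal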